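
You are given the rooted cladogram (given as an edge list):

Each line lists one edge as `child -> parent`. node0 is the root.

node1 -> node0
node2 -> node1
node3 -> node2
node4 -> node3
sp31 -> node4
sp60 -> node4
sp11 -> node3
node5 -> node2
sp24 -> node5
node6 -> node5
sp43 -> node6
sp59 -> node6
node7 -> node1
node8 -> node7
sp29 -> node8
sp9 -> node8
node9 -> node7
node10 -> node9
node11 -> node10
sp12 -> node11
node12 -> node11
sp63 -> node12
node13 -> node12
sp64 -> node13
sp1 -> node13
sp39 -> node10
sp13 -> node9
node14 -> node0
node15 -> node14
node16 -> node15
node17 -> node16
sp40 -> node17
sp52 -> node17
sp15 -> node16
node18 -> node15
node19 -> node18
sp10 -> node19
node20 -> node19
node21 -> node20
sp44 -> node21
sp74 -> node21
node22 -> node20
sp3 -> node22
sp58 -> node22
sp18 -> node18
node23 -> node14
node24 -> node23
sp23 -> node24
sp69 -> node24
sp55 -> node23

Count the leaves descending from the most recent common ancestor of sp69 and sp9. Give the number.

26

The MRCA of sp69 and sp9 is the root, so the clade is the entire tree.
That clade contains 26 terminal taxa: sp1, sp10, sp11, sp12, sp13, sp15, sp18, sp23, sp24, sp29, sp3, sp31, sp39, sp40, sp43, sp44, sp52, sp55, sp58, sp59, sp60, sp63, sp64, sp69, sp74, sp9.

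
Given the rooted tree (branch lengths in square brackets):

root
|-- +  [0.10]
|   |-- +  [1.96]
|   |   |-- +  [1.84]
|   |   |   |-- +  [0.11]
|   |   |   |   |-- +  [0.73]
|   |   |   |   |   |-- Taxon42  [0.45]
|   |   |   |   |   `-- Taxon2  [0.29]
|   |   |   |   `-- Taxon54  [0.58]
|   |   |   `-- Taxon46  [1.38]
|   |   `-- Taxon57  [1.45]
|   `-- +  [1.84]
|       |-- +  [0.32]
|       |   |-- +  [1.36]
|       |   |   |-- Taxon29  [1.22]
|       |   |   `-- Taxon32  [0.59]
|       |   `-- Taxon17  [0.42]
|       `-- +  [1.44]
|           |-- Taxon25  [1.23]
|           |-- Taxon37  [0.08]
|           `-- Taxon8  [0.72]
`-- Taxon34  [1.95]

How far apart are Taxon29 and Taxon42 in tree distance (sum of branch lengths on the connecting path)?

9.83

The path runs Taxon29 → … → MRCA → … → Taxon42; the MRCA is the node subtending (((((Taxon42,Taxon2),Taxon54),Taxon46),Taxon57),(((Taxon29,Taxon32),Taxon17),(Taxon25,Taxon37,Taxon8))).
Branch lengths along that path: 1.22 + 1.36 + 0.32 + 1.84 + 1.96 + 1.84 + 0.11 + 0.73 + 0.45 = 9.83.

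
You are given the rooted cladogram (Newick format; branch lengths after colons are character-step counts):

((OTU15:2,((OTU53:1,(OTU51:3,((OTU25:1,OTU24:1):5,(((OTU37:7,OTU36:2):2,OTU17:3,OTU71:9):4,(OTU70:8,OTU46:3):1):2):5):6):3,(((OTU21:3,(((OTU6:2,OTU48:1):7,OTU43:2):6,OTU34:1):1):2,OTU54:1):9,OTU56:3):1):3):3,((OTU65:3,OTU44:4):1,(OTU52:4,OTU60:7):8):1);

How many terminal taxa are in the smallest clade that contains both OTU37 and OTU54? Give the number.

The MRCA of OTU37 and OTU54 is the node subtending ((OTU53,(OTU51,((OTU25,OTU24),(((OTU37,OTU36),OTU17,OTU71),(OTU70,OTU46))))),(((OTU21,(((OTU6,OTU48),OTU43),OTU34)),OTU54),OTU56)).
That clade contains 17 terminal taxa: OTU17, OTU21, OTU24, OTU25, OTU34, OTU36, OTU37, OTU43, OTU46, OTU48, OTU51, OTU53, OTU54, OTU56, OTU6, OTU70, OTU71.

17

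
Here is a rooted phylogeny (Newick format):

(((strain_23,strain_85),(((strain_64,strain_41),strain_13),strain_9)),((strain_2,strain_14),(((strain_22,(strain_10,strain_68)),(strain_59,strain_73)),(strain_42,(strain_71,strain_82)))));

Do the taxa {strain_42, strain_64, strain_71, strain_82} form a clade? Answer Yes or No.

No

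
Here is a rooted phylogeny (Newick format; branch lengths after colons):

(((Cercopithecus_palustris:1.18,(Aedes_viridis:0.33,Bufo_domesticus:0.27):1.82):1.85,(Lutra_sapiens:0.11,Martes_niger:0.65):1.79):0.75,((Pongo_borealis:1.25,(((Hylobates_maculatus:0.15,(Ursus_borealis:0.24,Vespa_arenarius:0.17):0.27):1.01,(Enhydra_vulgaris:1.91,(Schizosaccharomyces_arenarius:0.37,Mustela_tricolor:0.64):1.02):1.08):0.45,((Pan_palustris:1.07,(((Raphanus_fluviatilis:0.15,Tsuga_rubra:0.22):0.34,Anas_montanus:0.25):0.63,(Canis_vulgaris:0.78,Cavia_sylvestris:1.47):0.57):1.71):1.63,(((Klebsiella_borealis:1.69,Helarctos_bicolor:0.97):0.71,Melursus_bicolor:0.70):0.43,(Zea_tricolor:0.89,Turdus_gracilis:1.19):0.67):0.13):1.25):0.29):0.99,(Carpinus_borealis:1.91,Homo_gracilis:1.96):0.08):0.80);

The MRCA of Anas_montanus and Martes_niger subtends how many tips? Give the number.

The MRCA of Anas_montanus and Martes_niger is the root, so the clade is the entire tree.
That clade contains 25 terminal taxa: Aedes_viridis, Anas_montanus, Bufo_domesticus, Canis_vulgaris, Carpinus_borealis, Cavia_sylvestris, Cercopithecus_palustris, Enhydra_vulgaris, Helarctos_bicolor, Homo_gracilis, Hylobates_maculatus, Klebsiella_borealis, Lutra_sapiens, Martes_niger, Melursus_bicolor, Mustela_tricolor, Pan_palustris, Pongo_borealis, Raphanus_fluviatilis, Schizosaccharomyces_arenarius, Tsuga_rubra, Turdus_gracilis, Ursus_borealis, Vespa_arenarius, Zea_tricolor.

25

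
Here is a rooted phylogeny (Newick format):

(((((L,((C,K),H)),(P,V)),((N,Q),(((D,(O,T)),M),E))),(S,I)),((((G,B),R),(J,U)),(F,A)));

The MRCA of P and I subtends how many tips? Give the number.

The MRCA of P and I is the node subtending ((((L,((C,K),H)),(P,V)),((N,Q),(((D,(O,T)),M),E))),(S,I)).
That clade contains 15 terminal taxa: C, D, E, H, I, K, L, M, N, O, P, Q, S, T, V.

15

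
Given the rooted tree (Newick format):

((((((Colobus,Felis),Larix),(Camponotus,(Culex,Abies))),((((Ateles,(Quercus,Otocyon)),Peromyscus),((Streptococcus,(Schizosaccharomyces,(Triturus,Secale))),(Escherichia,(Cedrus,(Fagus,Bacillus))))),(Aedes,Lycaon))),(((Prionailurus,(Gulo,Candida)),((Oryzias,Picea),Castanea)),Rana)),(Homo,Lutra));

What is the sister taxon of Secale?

Secale attaches to the tree at the node subtending (Triturus,Secale).
The other lineage descending from that same node — the sister group — is the single tip Triturus.

Triturus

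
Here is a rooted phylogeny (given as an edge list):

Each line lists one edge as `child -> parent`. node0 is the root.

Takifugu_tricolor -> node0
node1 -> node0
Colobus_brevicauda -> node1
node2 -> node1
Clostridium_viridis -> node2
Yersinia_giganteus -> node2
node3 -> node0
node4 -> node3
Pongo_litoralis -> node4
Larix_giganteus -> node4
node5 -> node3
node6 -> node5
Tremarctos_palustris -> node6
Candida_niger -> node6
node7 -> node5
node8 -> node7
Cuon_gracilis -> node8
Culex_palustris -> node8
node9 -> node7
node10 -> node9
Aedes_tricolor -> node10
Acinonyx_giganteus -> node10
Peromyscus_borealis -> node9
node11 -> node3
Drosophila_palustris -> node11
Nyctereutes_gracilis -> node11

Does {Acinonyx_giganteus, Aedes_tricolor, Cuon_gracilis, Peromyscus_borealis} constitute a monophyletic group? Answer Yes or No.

The MRCA of the listed taxa subtends ((Cuon_gracilis,Culex_palustris),((Aedes_tricolor,Acinonyx_giganteus),Peromyscus_borealis)).
That clade also contains Culex_palustris, which is not in the proposed group, so the group is not monophyletic.

No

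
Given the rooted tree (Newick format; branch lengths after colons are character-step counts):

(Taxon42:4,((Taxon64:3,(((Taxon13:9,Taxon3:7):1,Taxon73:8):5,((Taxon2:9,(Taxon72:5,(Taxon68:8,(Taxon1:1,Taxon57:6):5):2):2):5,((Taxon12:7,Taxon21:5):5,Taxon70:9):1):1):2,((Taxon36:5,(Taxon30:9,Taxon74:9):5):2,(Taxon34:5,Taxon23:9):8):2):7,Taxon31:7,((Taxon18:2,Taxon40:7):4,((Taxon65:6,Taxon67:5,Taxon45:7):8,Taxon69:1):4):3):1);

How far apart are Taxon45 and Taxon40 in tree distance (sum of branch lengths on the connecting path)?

The path runs Taxon45 → … → MRCA → … → Taxon40; the MRCA is the node subtending ((Taxon18,Taxon40),((Taxon65,Taxon67,Taxon45),Taxon69)).
Branch lengths along that path: 7 + 8 + 4 + 4 + 7 = 30.

30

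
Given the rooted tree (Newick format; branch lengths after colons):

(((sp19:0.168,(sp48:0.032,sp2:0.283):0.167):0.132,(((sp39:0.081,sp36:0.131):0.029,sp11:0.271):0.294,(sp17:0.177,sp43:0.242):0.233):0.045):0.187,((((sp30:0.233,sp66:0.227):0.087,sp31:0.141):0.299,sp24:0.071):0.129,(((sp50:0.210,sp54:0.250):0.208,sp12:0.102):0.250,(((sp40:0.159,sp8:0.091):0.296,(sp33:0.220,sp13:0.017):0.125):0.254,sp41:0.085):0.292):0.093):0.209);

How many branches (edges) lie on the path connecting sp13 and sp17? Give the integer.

The MRCA of sp13 and sp17 is the root of the tree.
From sp13 up to that node: 6 branches. From sp17 up to the same node: 4 branches. Total: 6 + 4 = 10.

10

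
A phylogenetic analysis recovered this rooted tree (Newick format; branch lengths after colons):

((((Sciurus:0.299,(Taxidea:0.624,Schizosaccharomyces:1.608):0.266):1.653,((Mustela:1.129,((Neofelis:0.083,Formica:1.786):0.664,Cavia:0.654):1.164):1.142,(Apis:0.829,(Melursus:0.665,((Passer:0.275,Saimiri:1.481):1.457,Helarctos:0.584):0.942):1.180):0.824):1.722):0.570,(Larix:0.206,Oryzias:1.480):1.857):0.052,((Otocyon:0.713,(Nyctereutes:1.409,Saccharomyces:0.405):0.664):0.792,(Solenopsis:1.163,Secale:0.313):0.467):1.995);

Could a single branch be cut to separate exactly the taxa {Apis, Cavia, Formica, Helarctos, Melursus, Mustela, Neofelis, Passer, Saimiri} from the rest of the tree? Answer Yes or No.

The most recent common ancestor of these taxa subtends ((Mustela,((Neofelis,Formica),Cavia)),(Apis,(Melursus,((Passer,Saimiri),Helarctos)))).
That clade has exactly 9 tips — every listed taxon and nothing else — so the group is monophyletic.

Yes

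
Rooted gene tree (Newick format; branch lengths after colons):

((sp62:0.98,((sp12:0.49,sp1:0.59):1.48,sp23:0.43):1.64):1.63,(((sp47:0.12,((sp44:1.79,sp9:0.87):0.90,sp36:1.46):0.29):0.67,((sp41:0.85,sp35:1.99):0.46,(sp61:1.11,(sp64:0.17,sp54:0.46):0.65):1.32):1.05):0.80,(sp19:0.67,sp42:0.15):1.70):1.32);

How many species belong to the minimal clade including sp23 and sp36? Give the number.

The MRCA of sp23 and sp36 is the root, so the clade is the entire tree.
That clade contains 15 terminal taxa: sp1, sp12, sp19, sp23, sp35, sp36, sp41, sp42, sp44, sp47, sp54, sp61, sp62, sp64, sp9.

15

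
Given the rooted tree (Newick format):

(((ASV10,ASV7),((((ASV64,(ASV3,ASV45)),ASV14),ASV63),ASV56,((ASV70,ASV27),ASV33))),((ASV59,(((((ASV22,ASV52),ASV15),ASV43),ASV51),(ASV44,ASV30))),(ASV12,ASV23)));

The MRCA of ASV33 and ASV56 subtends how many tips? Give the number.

9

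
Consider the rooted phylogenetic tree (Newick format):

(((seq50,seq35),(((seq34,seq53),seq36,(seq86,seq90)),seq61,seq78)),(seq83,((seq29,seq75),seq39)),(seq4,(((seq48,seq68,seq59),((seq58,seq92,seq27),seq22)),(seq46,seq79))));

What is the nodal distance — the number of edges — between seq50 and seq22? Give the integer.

The MRCA of seq50 and seq22 is the root of the tree.
From seq50 up to that node: 3 branches. From seq22 up to the same node: 5 branches. Total: 3 + 5 = 8.

8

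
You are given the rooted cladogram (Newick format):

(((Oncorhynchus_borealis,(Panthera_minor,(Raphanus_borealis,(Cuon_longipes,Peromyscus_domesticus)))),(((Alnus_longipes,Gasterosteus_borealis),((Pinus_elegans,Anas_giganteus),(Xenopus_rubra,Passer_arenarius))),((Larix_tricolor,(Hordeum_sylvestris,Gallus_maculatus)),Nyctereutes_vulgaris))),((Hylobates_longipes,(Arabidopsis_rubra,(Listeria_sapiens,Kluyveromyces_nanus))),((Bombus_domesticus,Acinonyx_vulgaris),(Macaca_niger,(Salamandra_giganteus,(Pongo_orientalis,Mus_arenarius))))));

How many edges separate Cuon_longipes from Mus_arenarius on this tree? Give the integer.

12

The MRCA of Cuon_longipes and Mus_arenarius is the root of the tree.
From Cuon_longipes up to that node: 6 branches. From Mus_arenarius up to the same node: 6 branches. Total: 6 + 6 = 12.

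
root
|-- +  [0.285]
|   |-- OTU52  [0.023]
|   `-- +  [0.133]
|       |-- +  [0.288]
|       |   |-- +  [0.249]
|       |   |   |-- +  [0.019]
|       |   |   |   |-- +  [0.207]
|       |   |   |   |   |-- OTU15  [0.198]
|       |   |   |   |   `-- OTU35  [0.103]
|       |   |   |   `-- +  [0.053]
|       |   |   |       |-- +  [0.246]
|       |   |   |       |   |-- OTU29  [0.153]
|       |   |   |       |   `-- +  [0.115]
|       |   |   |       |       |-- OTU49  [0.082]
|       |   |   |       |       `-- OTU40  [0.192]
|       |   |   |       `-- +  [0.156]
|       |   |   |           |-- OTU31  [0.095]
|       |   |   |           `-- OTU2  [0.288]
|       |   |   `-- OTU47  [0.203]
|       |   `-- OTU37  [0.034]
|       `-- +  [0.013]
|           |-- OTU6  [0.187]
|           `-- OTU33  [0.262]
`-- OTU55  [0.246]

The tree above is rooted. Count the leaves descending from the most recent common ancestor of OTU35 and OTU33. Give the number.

11

The MRCA of OTU35 and OTU33 is the node subtending (((((OTU15,OTU35),((OTU29,(OTU49,OTU40)),(OTU31,OTU2))),OTU47),OTU37),(OTU6,OTU33)).
That clade contains 11 terminal taxa: OTU15, OTU2, OTU29, OTU31, OTU33, OTU35, OTU37, OTU40, OTU47, OTU49, OTU6.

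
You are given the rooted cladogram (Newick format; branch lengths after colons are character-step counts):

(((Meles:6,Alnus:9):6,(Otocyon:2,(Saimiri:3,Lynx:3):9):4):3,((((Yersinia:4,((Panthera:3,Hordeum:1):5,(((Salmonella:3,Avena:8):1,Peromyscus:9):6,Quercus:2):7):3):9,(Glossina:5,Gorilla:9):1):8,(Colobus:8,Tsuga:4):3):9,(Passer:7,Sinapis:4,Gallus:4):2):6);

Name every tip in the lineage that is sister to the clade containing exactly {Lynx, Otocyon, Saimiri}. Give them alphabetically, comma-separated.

The clade containing exactly {Lynx, Otocyon, Saimiri} attaches to the tree at the node subtending ((Meles,Alnus),(Otocyon,(Saimiri,Lynx))).
The other lineage descending from that same node — the sister group — is (Meles,Alnus); its 2 tips in alphabetical order are the answer.

Alnus, Meles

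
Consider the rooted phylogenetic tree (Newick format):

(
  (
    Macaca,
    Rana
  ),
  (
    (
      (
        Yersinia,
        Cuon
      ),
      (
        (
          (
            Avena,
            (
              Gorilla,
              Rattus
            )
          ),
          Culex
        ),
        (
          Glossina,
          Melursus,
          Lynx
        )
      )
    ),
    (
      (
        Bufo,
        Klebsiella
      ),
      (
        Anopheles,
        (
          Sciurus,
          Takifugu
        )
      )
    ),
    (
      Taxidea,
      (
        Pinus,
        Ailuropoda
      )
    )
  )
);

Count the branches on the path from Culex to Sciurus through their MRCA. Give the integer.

The MRCA of Culex and Sciurus is the node subtending (((Yersinia,Cuon),(((Avena,(Gorilla,Rattus)),Culex),(Glossina,Melursus,Lynx))),((Bufo,Klebsiella),(Anopheles,(Sciurus,Takifugu))),(Taxidea,(Pinus,Ailuropoda))).
From Culex up to that node: 4 branches. From Sciurus up to the same node: 4 branches. Total: 4 + 4 = 8.

8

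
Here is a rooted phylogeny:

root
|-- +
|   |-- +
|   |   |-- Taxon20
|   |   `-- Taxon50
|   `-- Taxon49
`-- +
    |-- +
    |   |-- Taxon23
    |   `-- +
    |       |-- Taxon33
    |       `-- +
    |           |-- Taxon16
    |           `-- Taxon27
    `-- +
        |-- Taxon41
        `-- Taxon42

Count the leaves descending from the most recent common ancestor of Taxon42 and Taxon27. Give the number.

6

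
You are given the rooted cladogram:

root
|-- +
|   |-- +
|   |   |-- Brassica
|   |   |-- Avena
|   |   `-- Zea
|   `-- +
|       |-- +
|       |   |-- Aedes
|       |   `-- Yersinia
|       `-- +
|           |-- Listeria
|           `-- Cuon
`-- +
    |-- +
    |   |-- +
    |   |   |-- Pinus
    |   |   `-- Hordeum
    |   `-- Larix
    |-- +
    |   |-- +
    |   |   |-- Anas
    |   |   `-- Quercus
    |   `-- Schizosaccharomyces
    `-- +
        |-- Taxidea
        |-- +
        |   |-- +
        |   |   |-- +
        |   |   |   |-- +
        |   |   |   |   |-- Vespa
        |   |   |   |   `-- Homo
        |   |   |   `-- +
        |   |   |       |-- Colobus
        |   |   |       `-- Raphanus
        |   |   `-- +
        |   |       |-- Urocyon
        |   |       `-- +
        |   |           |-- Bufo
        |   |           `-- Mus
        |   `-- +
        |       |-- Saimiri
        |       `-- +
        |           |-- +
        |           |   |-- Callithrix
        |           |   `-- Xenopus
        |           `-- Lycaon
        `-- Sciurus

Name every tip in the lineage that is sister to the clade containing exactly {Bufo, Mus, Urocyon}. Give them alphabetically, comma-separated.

The clade containing exactly {Bufo, Mus, Urocyon} attaches to the tree at the node subtending (((Vespa,Homo),(Colobus,Raphanus)),(Urocyon,(Bufo,Mus))).
The other lineage descending from that same node — the sister group — is ((Vespa,Homo),(Colobus,Raphanus)); its 4 tips in alphabetical order are the answer.

Colobus, Homo, Raphanus, Vespa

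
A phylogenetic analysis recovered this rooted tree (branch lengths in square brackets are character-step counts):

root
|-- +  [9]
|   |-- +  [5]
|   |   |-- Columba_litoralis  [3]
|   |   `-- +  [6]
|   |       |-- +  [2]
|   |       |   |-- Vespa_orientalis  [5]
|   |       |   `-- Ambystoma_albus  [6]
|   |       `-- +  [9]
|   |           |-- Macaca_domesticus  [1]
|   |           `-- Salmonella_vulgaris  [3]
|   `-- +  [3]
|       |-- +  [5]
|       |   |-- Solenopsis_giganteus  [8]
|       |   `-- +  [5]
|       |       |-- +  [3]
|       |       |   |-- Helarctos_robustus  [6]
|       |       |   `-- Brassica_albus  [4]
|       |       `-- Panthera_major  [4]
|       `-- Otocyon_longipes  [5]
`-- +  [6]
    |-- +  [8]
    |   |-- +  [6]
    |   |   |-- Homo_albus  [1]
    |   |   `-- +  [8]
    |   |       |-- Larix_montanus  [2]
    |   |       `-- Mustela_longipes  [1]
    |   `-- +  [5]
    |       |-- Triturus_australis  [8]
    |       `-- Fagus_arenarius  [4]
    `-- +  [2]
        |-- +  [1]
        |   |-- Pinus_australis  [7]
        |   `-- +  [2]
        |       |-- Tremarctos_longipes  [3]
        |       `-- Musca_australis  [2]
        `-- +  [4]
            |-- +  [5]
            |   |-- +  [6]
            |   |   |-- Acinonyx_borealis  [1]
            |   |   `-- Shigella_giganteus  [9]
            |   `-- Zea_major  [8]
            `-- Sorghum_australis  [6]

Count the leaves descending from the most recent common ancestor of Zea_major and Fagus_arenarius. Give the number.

12

The MRCA of Zea_major and Fagus_arenarius is the node subtending (((Homo_albus,(Larix_montanus,Mustela_longipes)),(Triturus_australis,Fagus_arenarius)),((Pinus_australis,(Tremarctos_longipes,Musca_australis)),(((Acinonyx_borealis,Shigella_giganteus),Zea_major),Sorghum_australis))).
That clade contains 12 terminal taxa: Acinonyx_borealis, Fagus_arenarius, Homo_albus, Larix_montanus, Musca_australis, Mustela_longipes, Pinus_australis, Shigella_giganteus, Sorghum_australis, Tremarctos_longipes, Triturus_australis, Zea_major.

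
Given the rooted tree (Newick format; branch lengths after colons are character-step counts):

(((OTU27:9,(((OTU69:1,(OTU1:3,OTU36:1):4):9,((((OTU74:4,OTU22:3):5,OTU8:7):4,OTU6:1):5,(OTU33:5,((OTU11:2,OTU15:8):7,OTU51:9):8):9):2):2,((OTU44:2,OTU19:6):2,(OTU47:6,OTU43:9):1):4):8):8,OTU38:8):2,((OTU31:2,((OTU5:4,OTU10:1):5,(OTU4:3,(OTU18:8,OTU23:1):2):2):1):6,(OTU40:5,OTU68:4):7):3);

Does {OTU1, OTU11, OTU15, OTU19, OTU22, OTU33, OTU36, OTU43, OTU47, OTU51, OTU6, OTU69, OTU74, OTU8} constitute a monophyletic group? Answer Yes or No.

No

The MRCA of the listed taxa subtends (((OTU69,(OTU1,OTU36)),((((OTU74,OTU22),OTU8),OTU6),(OTU33,((OTU11,OTU15),OTU51)))),((OTU44,OTU19),(OTU47,OTU43))).
That clade also contains OTU44, which is not in the proposed group, so the group is not monophyletic.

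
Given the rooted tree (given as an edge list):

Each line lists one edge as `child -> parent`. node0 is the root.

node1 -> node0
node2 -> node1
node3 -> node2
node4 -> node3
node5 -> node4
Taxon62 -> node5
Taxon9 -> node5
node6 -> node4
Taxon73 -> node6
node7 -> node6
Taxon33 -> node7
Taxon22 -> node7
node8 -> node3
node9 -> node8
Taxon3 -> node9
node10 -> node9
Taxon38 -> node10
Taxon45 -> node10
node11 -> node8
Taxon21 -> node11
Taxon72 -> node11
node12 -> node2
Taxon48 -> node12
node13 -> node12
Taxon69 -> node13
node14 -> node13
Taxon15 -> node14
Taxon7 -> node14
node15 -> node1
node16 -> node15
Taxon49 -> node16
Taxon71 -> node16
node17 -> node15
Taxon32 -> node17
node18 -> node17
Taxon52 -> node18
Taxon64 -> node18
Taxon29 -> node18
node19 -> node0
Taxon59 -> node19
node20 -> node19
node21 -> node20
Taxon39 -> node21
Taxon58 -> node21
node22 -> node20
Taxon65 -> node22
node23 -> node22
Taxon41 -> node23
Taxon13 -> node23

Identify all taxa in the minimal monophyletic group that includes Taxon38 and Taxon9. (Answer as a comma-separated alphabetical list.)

Taxon21, Taxon22, Taxon3, Taxon33, Taxon38, Taxon45, Taxon62, Taxon72, Taxon73, Taxon9

Tracing Taxon38: it sits inside (Taxon38,Taxon45).
Tracing Taxon9: it sits inside (Taxon62,Taxon9).
The smallest clade enclosing both is (((Taxon62,Taxon9),(Taxon73,(Taxon33,Taxon22))),((Taxon3,(Taxon38,Taxon45)),(Taxon21,Taxon72))); the answer is its 10 terminal taxa in alphabetical order.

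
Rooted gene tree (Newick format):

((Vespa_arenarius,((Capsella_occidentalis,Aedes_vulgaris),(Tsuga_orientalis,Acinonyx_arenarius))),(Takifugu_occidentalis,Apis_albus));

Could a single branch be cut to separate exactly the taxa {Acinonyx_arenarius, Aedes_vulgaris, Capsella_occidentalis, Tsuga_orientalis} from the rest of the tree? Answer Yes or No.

Yes

The most recent common ancestor of these taxa subtends ((Capsella_occidentalis,Aedes_vulgaris),(Tsuga_orientalis,Acinonyx_arenarius)).
That clade has exactly 4 tips — every listed taxon and nothing else — so the group is monophyletic.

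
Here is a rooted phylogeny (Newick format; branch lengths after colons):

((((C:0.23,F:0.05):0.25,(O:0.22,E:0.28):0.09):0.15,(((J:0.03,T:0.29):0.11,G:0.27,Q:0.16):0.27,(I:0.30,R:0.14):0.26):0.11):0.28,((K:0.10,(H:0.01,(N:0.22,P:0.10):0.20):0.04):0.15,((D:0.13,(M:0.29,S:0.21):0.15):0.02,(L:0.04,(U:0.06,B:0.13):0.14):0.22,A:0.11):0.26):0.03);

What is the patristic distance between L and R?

The path runs L → … → MRCA → … → R; the MRCA is the root of the tree.
Branch lengths along that path: 0.04 + 0.22 + 0.26 + 0.03 + 0.28 + 0.11 + 0.26 + 0.14 = 1.34.

1.34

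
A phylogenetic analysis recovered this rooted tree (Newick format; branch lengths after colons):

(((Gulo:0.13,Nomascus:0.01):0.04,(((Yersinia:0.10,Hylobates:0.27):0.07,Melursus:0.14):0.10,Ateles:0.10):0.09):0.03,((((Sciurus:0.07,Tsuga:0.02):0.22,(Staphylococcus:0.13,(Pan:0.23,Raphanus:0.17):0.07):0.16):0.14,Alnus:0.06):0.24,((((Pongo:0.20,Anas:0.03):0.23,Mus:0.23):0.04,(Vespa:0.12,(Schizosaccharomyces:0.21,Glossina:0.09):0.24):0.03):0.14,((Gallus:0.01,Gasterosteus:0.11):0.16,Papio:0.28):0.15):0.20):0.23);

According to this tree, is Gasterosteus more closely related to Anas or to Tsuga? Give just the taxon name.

Anas

The MRCA of Gasterosteus and Anas subtends ((((Pongo,Anas),Mus),(Vespa,(Schizosaccharomyces,Glossina))),((Gallus,Gasterosteus),Papio)) (9 taxa).
The MRCA of Gasterosteus and Tsuga subtends ((((Sciurus,Tsuga),(Staphylococcus,(Pan,Raphanus))),Alnus),((((Pongo,Anas),Mus),(Vespa,(Schizosaccharomyces,Glossina))),((Gallus,Gasterosteus),Papio))) (15 taxa).
The first is nested inside the second, so Gasterosteus shares a more recent common ancestor with Anas.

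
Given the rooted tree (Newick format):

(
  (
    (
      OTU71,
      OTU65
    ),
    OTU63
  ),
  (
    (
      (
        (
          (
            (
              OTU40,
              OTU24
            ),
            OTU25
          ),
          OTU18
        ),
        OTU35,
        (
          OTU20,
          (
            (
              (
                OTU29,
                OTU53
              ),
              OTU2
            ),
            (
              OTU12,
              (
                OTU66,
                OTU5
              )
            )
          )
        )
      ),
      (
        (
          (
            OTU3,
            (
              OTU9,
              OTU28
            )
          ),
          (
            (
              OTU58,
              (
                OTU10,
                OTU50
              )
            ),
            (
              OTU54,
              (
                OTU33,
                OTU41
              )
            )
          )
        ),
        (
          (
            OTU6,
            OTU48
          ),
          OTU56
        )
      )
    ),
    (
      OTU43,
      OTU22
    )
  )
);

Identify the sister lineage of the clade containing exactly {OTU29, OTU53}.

OTU2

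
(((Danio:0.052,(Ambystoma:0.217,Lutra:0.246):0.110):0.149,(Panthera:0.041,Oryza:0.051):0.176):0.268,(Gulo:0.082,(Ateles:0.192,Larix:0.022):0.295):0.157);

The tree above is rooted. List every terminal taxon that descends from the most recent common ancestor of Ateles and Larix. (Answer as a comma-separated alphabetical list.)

Tracing Ateles: it sits inside (Ateles,Larix).
Tracing Larix: it sits inside (Ateles,Larix).
The smallest clade enclosing both is (Ateles,Larix); the answer is its 2 terminal taxa in alphabetical order.

Ateles, Larix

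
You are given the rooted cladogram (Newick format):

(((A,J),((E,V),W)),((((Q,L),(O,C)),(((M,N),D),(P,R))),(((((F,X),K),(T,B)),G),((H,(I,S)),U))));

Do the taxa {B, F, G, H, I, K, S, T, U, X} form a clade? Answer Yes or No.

The most recent common ancestor of these taxa subtends (((((F,X),K),(T,B)),G),((H,(I,S)),U)).
That clade has exactly 10 tips — every listed taxon and nothing else — so the group is monophyletic.

Yes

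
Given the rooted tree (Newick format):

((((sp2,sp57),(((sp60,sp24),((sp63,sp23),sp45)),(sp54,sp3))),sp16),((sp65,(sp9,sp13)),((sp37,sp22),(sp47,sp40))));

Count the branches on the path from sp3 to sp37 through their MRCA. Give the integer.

The MRCA of sp3 and sp37 is the root of the tree.
From sp3 up to that node: 5 branches. From sp37 up to the same node: 4 branches. Total: 5 + 4 = 9.

9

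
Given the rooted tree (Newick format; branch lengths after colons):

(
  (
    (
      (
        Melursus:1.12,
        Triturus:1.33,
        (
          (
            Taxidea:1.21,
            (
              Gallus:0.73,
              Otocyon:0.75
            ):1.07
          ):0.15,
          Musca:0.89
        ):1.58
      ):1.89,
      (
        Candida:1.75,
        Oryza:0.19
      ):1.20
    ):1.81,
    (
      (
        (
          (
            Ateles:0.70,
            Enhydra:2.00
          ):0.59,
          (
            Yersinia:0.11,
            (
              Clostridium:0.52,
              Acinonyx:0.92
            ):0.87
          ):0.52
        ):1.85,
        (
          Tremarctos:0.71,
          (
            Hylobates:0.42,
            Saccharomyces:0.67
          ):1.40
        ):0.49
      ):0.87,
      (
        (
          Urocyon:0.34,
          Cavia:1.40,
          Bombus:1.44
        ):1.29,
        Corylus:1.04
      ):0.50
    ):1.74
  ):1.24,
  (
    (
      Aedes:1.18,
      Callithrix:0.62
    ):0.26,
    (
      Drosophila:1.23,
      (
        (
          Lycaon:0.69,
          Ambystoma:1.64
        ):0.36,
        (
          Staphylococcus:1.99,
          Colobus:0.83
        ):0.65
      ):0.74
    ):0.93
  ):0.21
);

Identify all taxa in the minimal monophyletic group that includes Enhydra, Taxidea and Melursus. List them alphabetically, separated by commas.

Acinonyx, Ateles, Bombus, Candida, Cavia, Clostridium, Corylus, Enhydra, Gallus, Hylobates, Melursus, Musca, Oryza, Otocyon, Saccharomyces, Taxidea, Tremarctos, Triturus, Urocyon, Yersinia

Tracing Enhydra: it sits inside (Ateles,Enhydra).
Tracing Taxidea: it sits inside (Taxidea,(Gallus,Otocyon)).
Tracing Melursus: it sits inside (Melursus,Triturus,((Taxidea,(Gallus,Otocyon)),Musca)).
The smallest clade enclosing all 3 is (((Melursus,Triturus,((Taxidea,(Gallus,Otocyon)),Musca)),(Candida,Oryza)),((((Ateles,Enhydra),(Yersinia,(Clostridium,Acinonyx))),(Tremarctos,(Hylobates,Saccharomyces))),((Urocyon,Cavia,Bombus),Corylus))); the answer is its 20 terminal taxa in alphabetical order.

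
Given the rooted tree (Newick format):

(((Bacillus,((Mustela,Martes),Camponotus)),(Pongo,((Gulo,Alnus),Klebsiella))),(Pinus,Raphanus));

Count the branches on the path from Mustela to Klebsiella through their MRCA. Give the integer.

7

The MRCA of Mustela and Klebsiella is the node subtending ((Bacillus,((Mustela,Martes),Camponotus)),(Pongo,((Gulo,Alnus),Klebsiella))).
From Mustela up to that node: 4 branches. From Klebsiella up to the same node: 3 branches. Total: 4 + 3 = 7.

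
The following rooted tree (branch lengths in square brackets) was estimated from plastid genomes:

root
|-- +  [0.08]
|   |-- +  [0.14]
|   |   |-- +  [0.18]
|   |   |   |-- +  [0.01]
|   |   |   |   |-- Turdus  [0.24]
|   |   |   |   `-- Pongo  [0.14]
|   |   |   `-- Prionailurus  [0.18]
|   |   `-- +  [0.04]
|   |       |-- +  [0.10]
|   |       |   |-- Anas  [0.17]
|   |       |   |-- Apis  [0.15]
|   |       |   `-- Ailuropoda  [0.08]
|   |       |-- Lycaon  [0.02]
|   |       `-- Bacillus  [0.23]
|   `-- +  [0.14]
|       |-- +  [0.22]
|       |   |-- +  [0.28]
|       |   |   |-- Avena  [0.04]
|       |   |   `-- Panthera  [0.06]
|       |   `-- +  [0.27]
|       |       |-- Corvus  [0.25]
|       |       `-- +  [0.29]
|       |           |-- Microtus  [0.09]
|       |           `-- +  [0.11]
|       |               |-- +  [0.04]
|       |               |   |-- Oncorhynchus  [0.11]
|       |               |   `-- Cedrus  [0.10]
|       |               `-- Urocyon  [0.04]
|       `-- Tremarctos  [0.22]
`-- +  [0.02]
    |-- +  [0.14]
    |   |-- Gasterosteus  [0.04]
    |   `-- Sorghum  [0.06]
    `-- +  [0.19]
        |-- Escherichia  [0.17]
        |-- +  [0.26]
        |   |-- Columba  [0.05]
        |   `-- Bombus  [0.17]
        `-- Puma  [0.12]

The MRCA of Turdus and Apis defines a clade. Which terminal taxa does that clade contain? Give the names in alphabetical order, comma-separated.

Ailuropoda, Anas, Apis, Bacillus, Lycaon, Pongo, Prionailurus, Turdus

Tracing Turdus: it sits inside (Turdus,Pongo).
Tracing Apis: it sits inside (Anas,Apis,Ailuropoda).
The smallest clade enclosing both is (((Turdus,Pongo),Prionailurus),((Anas,Apis,Ailuropoda),Lycaon,Bacillus)); the answer is its 8 terminal taxa in alphabetical order.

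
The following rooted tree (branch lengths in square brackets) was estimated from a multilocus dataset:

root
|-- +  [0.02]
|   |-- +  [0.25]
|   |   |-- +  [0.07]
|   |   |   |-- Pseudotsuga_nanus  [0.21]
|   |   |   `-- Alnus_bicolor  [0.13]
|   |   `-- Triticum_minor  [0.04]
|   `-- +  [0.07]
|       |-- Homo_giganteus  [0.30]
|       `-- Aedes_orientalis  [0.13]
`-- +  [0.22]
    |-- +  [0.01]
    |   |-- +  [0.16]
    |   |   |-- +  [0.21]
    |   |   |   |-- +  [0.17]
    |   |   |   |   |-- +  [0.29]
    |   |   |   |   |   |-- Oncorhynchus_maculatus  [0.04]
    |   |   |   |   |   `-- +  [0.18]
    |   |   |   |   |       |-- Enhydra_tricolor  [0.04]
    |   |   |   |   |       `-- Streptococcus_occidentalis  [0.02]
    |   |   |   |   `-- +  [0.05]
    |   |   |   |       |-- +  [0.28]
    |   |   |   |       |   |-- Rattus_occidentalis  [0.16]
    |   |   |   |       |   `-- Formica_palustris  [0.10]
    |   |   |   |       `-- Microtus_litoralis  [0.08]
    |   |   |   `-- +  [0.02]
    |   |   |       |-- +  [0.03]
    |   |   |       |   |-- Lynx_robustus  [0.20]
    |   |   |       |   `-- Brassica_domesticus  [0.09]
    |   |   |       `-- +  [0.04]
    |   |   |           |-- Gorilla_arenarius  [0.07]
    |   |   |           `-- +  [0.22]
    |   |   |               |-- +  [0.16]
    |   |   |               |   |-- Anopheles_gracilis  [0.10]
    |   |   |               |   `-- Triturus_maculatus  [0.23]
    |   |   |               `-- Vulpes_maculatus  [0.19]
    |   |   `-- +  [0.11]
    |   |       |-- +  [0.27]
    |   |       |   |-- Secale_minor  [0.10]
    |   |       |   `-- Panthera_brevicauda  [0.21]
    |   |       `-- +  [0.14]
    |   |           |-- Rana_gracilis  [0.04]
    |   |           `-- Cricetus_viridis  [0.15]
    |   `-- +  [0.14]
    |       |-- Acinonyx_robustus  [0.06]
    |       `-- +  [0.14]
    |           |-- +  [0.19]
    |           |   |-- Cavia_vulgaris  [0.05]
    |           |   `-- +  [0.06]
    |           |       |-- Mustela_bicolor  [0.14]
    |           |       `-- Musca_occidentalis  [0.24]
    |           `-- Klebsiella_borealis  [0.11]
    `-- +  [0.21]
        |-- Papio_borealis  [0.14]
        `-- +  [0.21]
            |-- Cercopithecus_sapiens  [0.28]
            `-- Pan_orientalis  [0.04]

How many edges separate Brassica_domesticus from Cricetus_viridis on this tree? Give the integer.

7

The MRCA of Brassica_domesticus and Cricetus_viridis is the node subtending ((((Oncorhynchus_maculatus,(Enhydra_tricolor,Streptococcus_occidentalis)),((Rattus_occidentalis,Formica_palustris),Microtus_litoralis)),((Lynx_robustus,Brassica_domesticus),(Gorilla_arenarius,((Anopheles_gracilis,Triturus_maculatus),Vulpes_maculatus)))),((Secale_minor,Panthera_brevicauda),(Rana_gracilis,Cricetus_viridis))).
From Brassica_domesticus up to that node: 4 branches. From Cricetus_viridis up to the same node: 3 branches. Total: 4 + 3 = 7.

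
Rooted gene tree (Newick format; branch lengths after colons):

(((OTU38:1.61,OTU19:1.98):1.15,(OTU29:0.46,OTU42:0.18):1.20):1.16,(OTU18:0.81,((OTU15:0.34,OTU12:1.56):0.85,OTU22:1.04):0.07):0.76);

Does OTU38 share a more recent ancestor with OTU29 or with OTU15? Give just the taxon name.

OTU29

The MRCA of OTU38 and OTU29 subtends ((OTU38,OTU19),(OTU29,OTU42)) (4 taxa).
The MRCA of OTU38 and OTU15 is the root, subtending the entire tree (8 taxa).
The first is nested inside the second, so OTU38 shares a more recent common ancestor with OTU29.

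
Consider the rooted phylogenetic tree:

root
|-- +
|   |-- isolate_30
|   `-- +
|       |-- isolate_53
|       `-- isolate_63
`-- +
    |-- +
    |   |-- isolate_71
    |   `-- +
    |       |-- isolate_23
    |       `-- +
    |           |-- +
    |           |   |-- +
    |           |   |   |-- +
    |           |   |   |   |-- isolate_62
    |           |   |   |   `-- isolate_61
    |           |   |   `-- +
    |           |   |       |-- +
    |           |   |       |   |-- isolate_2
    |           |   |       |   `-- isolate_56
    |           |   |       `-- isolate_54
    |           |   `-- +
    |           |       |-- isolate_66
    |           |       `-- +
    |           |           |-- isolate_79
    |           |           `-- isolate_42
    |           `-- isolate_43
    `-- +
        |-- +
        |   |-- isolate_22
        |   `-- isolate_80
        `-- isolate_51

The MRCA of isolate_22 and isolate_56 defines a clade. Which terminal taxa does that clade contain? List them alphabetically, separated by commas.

Tracing isolate_22: it sits inside (isolate_22,isolate_80).
Tracing isolate_56: it sits inside (isolate_2,isolate_56).
The smallest clade enclosing both is ((isolate_71,(isolate_23,((((isolate_62,isolate_61),((isolate_2,isolate_56),isolate_54)),(isolate_66,(isolate_79,isolate_42))),isolate_43))),((isolate_22,isolate_80),isolate_51)); the answer is its 14 terminal taxa in alphabetical order.

isolate_2, isolate_22, isolate_23, isolate_42, isolate_43, isolate_51, isolate_54, isolate_56, isolate_61, isolate_62, isolate_66, isolate_71, isolate_79, isolate_80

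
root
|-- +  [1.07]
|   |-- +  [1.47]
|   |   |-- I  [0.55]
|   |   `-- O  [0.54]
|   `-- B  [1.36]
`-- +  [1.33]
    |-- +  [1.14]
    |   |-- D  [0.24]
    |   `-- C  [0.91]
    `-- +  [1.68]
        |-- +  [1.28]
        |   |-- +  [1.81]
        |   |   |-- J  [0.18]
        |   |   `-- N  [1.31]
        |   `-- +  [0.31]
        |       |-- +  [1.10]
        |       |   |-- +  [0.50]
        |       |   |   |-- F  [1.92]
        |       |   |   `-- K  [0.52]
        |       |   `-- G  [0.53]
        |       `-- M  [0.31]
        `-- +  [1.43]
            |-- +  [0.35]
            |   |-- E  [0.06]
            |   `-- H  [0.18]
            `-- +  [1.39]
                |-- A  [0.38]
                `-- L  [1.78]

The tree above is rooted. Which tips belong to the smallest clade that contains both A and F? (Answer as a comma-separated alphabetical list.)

A, E, F, G, H, J, K, L, M, N

Tracing A: it sits inside (A,L).
Tracing F: it sits inside (F,K).
The smallest clade enclosing both is (((J,N),(((F,K),G),M)),((E,H),(A,L))); the answer is its 10 terminal taxa in alphabetical order.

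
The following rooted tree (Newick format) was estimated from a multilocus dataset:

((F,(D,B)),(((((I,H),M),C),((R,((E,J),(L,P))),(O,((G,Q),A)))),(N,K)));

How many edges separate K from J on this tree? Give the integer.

The MRCA of K and J is the node subtending (((((I,H),M),C),((R,((E,J),(L,P))),(O,((G,Q),A)))),(N,K)).
From K up to that node: 2 branches. From J up to the same node: 6 branches. Total: 2 + 6 = 8.

8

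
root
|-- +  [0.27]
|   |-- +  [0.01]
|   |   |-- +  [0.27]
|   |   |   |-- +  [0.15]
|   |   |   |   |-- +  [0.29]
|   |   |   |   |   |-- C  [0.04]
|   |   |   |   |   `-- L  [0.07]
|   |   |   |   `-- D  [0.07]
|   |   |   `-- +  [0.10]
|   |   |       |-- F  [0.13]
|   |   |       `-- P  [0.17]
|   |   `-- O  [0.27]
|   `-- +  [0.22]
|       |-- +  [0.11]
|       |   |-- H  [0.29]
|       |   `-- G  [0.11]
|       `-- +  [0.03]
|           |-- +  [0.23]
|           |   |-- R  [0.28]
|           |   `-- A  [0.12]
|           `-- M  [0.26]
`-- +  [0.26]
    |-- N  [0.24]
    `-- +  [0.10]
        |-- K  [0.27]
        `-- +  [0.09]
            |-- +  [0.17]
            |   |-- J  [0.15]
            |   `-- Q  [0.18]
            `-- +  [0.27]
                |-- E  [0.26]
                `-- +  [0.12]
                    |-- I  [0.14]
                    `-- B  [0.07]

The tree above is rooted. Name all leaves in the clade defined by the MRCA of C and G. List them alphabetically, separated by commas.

A, C, D, F, G, H, L, M, O, P, R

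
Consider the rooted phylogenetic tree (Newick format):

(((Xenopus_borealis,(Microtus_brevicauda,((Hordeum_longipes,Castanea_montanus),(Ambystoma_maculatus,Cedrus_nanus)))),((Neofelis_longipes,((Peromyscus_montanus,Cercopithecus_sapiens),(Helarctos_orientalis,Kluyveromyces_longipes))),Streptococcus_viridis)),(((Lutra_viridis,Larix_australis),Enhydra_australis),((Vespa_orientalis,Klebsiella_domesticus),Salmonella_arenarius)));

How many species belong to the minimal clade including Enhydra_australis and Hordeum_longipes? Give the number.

The MRCA of Enhydra_australis and Hordeum_longipes is the root, so the clade is the entire tree.
That clade contains 18 terminal taxa: Ambystoma_maculatus, Castanea_montanus, Cedrus_nanus, Cercopithecus_sapiens, Enhydra_australis, Helarctos_orientalis, Hordeum_longipes, Klebsiella_domesticus, Kluyveromyces_longipes, Larix_australis, Lutra_viridis, Microtus_brevicauda, Neofelis_longipes, Peromyscus_montanus, Salmonella_arenarius, Streptococcus_viridis, Vespa_orientalis, Xenopus_borealis.

18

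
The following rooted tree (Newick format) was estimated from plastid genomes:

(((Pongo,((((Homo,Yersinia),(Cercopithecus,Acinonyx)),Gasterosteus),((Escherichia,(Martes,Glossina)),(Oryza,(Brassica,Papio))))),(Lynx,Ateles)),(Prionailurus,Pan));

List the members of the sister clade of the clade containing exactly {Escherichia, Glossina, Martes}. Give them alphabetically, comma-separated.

The clade containing exactly {Escherichia, Glossina, Martes} attaches to the tree at the node subtending ((Escherichia,(Martes,Glossina)),(Oryza,(Brassica,Papio))).
The other lineage descending from that same node — the sister group — is (Oryza,(Brassica,Papio)); its 3 tips in alphabetical order are the answer.

Brassica, Oryza, Papio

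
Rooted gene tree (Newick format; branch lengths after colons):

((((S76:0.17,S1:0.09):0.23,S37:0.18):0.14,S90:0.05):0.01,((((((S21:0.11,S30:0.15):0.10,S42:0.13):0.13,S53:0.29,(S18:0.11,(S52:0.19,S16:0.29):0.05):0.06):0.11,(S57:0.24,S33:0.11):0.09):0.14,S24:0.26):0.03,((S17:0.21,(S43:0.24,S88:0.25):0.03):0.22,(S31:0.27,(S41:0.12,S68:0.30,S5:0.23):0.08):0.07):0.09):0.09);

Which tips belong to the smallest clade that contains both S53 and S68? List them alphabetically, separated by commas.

S16, S17, S18, S21, S24, S30, S31, S33, S41, S42, S43, S5, S52, S53, S57, S68, S88

Tracing S53: it sits inside (((S21,S30),S42),S53,(S18,(S52,S16))).
Tracing S68: it sits inside (S41,S68,S5).
The smallest clade enclosing both is ((((((S21,S30),S42),S53,(S18,(S52,S16))),(S57,S33)),S24),((S17,(S43,S88)),(S31,(S41,S68,S5)))); the answer is its 17 terminal taxa in alphabetical order.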